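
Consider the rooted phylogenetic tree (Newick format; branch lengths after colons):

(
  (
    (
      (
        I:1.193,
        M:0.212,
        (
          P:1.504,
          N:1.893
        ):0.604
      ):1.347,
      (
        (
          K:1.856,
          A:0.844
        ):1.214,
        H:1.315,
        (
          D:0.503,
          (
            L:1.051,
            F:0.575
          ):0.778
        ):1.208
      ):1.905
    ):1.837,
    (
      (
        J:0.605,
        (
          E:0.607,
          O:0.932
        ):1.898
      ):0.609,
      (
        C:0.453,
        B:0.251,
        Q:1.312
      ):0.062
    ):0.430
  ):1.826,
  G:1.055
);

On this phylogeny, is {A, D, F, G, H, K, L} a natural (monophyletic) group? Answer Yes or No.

No

The MRCA of the listed taxa is the root, so the smallest clade containing them is the whole tree.
That clade also contains B, C, E, I, J, M, N, O, P, Q, which are not in the proposed group, so the group is not monophyletic.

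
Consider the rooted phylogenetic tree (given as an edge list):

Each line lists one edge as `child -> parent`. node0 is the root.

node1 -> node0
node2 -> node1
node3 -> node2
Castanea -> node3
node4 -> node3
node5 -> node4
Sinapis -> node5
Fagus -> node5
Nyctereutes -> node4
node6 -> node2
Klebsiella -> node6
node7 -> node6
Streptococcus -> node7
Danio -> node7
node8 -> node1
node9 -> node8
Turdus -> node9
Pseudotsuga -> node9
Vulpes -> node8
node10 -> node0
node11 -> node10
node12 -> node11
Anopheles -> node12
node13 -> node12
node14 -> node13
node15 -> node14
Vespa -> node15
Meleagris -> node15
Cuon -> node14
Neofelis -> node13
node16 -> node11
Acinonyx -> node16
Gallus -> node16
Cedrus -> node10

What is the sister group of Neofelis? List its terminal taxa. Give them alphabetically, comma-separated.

Neofelis attaches to the tree at the node subtending (((Vespa,Meleagris),Cuon),Neofelis).
The other lineage descending from that same node — the sister group — is ((Vespa,Meleagris),Cuon); its 3 tips in alphabetical order are the answer.

Cuon, Meleagris, Vespa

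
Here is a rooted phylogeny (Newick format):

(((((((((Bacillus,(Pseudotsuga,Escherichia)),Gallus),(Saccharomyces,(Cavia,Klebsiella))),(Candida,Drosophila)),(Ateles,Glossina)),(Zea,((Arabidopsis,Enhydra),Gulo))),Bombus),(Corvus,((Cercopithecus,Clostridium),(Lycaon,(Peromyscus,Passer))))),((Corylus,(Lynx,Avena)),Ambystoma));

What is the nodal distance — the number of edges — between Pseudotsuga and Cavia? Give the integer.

The MRCA of Pseudotsuga and Cavia is the node subtending (((Bacillus,(Pseudotsuga,Escherichia)),Gallus),(Saccharomyces,(Cavia,Klebsiella))).
From Pseudotsuga up to that node: 4 branches. From Cavia up to the same node: 3 branches. Total: 4 + 3 = 7.

7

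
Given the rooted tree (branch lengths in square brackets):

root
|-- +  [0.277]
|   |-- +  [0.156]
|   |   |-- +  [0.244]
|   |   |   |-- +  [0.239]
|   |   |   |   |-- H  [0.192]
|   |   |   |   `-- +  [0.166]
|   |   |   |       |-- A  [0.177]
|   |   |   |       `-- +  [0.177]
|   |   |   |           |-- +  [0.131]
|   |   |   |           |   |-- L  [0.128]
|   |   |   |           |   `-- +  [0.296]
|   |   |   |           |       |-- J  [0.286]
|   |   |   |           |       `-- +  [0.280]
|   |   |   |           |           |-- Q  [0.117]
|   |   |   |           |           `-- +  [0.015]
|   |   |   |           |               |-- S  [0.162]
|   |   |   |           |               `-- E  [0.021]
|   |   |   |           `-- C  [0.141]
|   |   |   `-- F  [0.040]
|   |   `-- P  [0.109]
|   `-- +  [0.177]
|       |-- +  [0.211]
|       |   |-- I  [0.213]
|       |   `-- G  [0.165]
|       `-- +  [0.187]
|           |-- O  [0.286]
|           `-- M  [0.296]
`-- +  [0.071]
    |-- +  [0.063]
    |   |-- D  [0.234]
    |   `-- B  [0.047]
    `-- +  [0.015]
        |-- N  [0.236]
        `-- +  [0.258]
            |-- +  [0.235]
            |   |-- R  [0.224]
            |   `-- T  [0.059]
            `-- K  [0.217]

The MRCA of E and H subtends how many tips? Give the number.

8

The MRCA of E and H is the node subtending (H,(A,((L,(J,(Q,(S,E)))),C))).
That clade contains 8 terminal taxa: A, C, E, H, J, L, Q, S.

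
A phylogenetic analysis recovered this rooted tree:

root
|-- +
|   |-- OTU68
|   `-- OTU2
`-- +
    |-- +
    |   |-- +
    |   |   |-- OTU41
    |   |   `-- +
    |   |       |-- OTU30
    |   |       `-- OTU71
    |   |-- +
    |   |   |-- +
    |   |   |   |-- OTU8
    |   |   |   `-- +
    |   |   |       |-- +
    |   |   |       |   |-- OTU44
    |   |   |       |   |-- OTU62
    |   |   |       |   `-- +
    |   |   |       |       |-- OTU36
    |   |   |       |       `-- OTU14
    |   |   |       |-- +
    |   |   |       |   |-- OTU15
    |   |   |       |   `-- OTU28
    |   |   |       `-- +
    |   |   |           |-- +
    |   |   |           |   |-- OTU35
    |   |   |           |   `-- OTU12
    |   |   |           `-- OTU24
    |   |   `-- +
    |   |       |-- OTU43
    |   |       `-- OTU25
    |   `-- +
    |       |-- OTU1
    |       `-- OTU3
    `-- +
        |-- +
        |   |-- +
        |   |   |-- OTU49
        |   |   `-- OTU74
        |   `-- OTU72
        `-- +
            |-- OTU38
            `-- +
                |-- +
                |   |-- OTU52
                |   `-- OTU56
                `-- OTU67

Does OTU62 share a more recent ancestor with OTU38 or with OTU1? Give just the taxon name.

OTU1

The MRCA of OTU62 and OTU1 subtends ((OTU41,(OTU30,OTU71)),((OTU8,((OTU44,OTU62,(OTU36,OTU14)),(OTU15,OTU28),((OTU35,OTU12),OTU24))),(OTU43,OTU25)),(OTU1,OTU3)) (17 taxa).
The MRCA of OTU62 and OTU38 subtends (((OTU41,(OTU30,OTU71)),((OTU8,((OTU44,OTU62,(OTU36,OTU14)),(OTU15,OTU28),((OTU35,OTU12),OTU24))),(OTU43,OTU25)),(OTU1,OTU3)),(((OTU49,OTU74),OTU72),(OTU38,((OTU52,OTU56),OTU67)))) (24 taxa).
The first is nested inside the second, so OTU62 shares a more recent common ancestor with OTU1.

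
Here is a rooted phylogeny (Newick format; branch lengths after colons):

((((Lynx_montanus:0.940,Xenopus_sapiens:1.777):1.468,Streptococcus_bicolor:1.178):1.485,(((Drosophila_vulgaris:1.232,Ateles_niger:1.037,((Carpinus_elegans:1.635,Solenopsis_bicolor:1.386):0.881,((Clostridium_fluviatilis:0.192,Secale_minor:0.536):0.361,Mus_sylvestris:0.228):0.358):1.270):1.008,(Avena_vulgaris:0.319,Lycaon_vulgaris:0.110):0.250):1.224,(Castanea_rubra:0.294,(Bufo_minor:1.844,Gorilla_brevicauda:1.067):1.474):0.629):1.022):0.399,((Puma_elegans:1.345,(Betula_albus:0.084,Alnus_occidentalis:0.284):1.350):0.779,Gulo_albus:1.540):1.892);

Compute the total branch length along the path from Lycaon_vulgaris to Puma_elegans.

The path runs Lycaon_vulgaris → … → MRCA → … → Puma_elegans; the MRCA is the root of the tree.
Branch lengths along that path: 0.110 + 0.250 + 1.224 + 1.022 + 0.399 + 1.892 + 0.779 + 1.345 = 7.021.

7.021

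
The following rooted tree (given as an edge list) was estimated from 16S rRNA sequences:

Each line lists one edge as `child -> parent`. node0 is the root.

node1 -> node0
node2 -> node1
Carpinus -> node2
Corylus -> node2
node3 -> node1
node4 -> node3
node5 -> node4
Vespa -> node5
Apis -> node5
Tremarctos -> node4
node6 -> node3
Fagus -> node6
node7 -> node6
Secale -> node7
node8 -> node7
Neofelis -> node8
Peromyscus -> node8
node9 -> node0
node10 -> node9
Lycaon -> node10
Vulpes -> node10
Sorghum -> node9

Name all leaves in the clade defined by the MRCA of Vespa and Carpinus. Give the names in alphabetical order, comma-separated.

Tracing Vespa: it sits inside (Vespa,Apis).
Tracing Carpinus: it sits inside (Carpinus,Corylus).
The smallest clade enclosing both is ((Carpinus,Corylus),(((Vespa,Apis),Tremarctos),(Fagus,(Secale,(Neofelis,Peromyscus))))); the answer is its 9 terminal taxa in alphabetical order.

Apis, Carpinus, Corylus, Fagus, Neofelis, Peromyscus, Secale, Tremarctos, Vespa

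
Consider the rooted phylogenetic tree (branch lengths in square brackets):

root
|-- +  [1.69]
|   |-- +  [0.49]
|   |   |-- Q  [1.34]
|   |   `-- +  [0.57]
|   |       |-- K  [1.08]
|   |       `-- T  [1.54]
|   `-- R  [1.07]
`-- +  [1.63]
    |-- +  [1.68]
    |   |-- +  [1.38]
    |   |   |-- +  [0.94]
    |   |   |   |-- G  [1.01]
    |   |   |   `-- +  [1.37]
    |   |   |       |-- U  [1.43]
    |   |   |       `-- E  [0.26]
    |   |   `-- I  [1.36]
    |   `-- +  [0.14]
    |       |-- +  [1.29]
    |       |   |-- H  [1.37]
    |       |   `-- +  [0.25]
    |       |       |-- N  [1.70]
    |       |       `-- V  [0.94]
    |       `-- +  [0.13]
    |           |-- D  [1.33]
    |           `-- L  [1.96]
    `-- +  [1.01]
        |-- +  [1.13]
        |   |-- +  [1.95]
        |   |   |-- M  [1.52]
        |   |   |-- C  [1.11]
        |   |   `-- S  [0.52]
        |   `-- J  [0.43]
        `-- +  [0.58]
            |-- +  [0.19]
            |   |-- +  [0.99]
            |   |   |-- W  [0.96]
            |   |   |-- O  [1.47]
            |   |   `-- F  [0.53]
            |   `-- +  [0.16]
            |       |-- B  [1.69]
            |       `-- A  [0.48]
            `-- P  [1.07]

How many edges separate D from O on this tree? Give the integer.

9

The MRCA of D and O is the node subtending ((((G,(U,E)),I),((H,(N,V)),(D,L))),(((M,C,S),J),(((W,O,F),(B,A)),P))).
From D up to that node: 4 branches. From O up to the same node: 5 branches. Total: 4 + 5 = 9.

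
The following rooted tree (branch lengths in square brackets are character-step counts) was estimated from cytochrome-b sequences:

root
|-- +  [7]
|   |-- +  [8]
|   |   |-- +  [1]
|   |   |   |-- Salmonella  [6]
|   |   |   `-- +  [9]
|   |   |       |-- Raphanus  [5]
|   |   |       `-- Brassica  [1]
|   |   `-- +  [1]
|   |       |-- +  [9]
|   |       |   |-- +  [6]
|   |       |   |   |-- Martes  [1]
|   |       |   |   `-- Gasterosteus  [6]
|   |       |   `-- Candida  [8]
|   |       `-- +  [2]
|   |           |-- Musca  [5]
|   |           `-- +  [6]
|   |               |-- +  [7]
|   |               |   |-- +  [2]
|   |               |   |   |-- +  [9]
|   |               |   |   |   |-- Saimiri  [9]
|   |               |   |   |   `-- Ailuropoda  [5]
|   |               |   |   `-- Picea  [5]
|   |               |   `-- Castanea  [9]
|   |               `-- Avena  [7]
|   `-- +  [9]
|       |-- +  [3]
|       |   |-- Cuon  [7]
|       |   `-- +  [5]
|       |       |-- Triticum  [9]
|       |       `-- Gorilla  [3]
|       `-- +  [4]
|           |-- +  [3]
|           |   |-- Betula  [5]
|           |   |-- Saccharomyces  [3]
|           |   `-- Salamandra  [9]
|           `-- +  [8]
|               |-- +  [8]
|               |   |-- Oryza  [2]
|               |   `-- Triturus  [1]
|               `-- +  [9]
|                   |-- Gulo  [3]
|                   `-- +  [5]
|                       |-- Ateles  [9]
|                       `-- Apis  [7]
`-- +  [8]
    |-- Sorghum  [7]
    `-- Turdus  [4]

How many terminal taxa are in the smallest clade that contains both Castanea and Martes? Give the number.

9

The MRCA of Castanea and Martes is the node subtending (((Martes,Gasterosteus),Candida),(Musca,((((Saimiri,Ailuropoda),Picea),Castanea),Avena))).
That clade contains 9 terminal taxa: Ailuropoda, Avena, Candida, Castanea, Gasterosteus, Martes, Musca, Picea, Saimiri.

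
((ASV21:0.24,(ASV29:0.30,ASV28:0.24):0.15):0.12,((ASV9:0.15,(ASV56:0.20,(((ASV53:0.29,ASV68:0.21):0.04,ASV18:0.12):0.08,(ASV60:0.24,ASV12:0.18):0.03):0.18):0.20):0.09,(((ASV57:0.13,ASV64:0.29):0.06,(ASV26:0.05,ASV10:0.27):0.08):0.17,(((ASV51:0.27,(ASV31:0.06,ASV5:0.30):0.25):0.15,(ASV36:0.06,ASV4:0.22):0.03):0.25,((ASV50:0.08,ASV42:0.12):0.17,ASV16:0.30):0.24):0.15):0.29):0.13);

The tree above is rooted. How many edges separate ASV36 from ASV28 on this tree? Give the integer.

9

The MRCA of ASV36 and ASV28 is the root of the tree.
From ASV36 up to that node: 6 branches. From ASV28 up to the same node: 3 branches. Total: 6 + 3 = 9.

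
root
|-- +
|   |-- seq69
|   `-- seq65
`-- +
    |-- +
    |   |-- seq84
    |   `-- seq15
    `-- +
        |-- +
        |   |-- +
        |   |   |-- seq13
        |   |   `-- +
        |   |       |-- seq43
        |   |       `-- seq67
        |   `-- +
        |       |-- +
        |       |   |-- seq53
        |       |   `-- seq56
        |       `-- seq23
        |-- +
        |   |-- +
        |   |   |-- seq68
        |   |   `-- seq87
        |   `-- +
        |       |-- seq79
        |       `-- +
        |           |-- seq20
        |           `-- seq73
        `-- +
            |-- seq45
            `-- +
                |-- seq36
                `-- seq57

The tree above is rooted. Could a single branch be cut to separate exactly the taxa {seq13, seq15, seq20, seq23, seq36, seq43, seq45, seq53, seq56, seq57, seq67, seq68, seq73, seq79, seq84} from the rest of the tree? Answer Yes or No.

The MRCA of the listed taxa subtends ((seq84,seq15),(((seq13,(seq43,seq67)),((seq53,seq56),seq23)),((seq68,seq87),(seq79,(seq20,seq73))),(seq45,(seq36,seq57)))).
That clade also contains seq87, which is not in the proposed group, so the group is not monophyletic.

No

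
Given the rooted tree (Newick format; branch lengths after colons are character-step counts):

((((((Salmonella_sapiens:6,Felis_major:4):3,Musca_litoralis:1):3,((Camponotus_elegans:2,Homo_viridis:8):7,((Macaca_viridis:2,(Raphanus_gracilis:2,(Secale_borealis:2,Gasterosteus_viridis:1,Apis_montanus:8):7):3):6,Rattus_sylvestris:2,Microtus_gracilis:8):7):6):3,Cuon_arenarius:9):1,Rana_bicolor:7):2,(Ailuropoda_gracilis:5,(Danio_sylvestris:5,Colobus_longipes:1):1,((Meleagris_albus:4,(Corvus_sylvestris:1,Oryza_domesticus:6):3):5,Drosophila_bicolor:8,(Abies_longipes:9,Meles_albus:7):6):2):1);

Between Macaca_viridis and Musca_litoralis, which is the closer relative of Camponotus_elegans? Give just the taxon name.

Macaca_viridis

The MRCA of Camponotus_elegans and Macaca_viridis subtends ((Camponotus_elegans,Homo_viridis),((Macaca_viridis,(Raphanus_gracilis,(Secale_borealis,Gasterosteus_viridis,Apis_montanus))),Rattus_sylvestris,Microtus_gracilis)) (9 taxa).
The MRCA of Camponotus_elegans and Musca_litoralis subtends (((Salmonella_sapiens,Felis_major),Musca_litoralis),((Camponotus_elegans,Homo_viridis),((Macaca_viridis,(Raphanus_gracilis,(Secale_borealis,Gasterosteus_viridis,Apis_montanus))),Rattus_sylvestris,Microtus_gracilis))) (12 taxa).
The first is nested inside the second, so Camponotus_elegans shares a more recent common ancestor with Macaca_viridis.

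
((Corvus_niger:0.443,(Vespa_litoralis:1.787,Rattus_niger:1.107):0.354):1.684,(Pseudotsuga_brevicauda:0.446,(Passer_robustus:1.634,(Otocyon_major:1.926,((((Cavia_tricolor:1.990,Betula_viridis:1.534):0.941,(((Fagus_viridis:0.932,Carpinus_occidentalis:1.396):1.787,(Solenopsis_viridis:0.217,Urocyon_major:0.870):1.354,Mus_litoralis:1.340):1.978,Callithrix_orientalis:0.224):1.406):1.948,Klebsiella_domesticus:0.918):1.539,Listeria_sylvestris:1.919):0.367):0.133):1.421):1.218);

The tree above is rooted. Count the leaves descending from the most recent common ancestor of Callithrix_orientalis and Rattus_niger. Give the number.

16

The MRCA of Callithrix_orientalis and Rattus_niger is the root, so the clade is the entire tree.
That clade contains 16 terminal taxa: Betula_viridis, Callithrix_orientalis, Carpinus_occidentalis, Cavia_tricolor, Corvus_niger, Fagus_viridis, Klebsiella_domesticus, Listeria_sylvestris, Mus_litoralis, Otocyon_major, Passer_robustus, Pseudotsuga_brevicauda, Rattus_niger, Solenopsis_viridis, Urocyon_major, Vespa_litoralis.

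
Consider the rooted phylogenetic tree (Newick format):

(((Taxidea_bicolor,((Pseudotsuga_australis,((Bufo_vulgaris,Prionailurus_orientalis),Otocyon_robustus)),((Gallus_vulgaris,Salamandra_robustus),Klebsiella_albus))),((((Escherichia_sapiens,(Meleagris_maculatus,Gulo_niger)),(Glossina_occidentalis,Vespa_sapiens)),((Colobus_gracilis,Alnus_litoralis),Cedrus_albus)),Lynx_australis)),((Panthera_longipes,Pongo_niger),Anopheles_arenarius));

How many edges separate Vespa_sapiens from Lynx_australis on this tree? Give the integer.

5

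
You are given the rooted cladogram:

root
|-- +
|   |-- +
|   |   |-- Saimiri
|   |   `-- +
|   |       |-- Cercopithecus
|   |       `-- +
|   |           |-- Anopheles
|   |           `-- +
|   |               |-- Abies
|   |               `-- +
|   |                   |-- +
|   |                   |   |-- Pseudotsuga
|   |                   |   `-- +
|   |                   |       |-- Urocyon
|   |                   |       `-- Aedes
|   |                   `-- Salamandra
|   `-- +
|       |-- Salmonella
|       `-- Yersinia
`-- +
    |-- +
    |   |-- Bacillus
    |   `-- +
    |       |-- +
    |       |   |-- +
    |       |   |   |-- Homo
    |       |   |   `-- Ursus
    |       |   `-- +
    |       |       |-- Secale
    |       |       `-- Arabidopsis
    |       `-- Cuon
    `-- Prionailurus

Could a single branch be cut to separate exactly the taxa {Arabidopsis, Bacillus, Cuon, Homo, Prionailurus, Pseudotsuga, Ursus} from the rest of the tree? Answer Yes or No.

No

The MRCA of the listed taxa is the root, so the smallest clade containing them is the whole tree.
That clade also contains Abies, Aedes, Anopheles, Cercopithecus, Saimiri, Salamandra, Salmonella, Secale, Urocyon, Yersinia, which are not in the proposed group, so the group is not monophyletic.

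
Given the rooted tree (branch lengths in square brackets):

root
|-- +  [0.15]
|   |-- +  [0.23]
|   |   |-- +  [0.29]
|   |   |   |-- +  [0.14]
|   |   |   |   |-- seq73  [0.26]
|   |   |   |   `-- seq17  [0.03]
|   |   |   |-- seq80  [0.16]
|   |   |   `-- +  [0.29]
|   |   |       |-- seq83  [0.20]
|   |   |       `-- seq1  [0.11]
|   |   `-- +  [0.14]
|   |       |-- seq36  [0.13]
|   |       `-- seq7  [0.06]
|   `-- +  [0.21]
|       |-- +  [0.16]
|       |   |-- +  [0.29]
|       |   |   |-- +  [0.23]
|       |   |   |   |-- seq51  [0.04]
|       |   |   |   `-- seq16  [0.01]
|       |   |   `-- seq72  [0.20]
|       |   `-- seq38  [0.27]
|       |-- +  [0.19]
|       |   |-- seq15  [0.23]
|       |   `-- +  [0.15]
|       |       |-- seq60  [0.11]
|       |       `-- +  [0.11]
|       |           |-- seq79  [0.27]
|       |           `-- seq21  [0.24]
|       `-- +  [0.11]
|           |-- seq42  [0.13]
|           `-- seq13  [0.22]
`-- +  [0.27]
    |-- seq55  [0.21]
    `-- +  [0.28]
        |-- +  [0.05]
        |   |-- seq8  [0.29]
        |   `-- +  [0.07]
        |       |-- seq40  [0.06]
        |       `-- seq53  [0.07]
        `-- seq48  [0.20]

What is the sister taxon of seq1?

seq1 attaches to the tree at the node subtending (seq83,seq1).
The other lineage descending from that same node — the sister group — is the single tip seq83.

seq83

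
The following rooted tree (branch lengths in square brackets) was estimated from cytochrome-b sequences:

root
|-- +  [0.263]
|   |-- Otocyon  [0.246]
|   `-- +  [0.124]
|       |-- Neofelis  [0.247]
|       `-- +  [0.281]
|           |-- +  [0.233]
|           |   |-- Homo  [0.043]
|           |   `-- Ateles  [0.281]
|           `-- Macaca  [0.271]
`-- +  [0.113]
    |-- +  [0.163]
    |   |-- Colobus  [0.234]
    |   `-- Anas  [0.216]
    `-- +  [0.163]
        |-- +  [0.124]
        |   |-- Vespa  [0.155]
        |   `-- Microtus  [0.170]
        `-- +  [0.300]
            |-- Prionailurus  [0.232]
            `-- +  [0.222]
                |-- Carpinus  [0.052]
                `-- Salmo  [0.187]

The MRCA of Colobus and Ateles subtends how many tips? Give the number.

The MRCA of Colobus and Ateles is the root, so the clade is the entire tree.
That clade contains 12 terminal taxa: Anas, Ateles, Carpinus, Colobus, Homo, Macaca, Microtus, Neofelis, Otocyon, Prionailurus, Salmo, Vespa.

12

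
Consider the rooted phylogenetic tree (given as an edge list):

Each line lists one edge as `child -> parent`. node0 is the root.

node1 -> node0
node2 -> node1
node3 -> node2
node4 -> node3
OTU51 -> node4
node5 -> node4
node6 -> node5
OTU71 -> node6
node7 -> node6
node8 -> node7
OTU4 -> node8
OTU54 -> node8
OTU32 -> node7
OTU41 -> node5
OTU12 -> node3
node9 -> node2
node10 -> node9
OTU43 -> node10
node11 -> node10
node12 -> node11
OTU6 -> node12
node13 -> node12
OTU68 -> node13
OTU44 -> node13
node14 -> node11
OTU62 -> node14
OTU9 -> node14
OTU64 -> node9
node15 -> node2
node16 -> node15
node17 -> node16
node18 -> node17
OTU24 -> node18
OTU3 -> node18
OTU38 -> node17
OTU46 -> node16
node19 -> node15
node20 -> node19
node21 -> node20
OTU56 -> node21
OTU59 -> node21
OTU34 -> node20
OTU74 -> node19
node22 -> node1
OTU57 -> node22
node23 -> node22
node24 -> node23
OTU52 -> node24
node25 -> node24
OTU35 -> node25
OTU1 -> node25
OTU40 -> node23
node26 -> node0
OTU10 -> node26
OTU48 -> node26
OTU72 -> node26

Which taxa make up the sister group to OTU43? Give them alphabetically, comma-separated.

OTU43 attaches to the tree at the node subtending (OTU43,((OTU6,(OTU68,OTU44)),(OTU62,OTU9))).
The other lineage descending from that same node — the sister group — is ((OTU6,(OTU68,OTU44)),(OTU62,OTU9)); its 5 tips in alphabetical order are the answer.

OTU44, OTU6, OTU62, OTU68, OTU9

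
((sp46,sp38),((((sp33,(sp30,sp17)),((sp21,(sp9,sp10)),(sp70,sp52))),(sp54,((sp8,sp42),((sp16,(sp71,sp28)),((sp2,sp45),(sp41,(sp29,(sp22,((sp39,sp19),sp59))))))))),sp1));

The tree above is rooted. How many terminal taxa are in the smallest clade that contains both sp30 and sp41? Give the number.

22

The MRCA of sp30 and sp41 is the node subtending (((sp33,(sp30,sp17)),((sp21,(sp9,sp10)),(sp70,sp52))),(sp54,((sp8,sp42),((sp16,(sp71,sp28)),((sp2,sp45),(sp41,(sp29,(sp22,((sp39,sp19),sp59))))))))).
That clade contains 22 terminal taxa: sp10, sp16, sp17, sp19, sp2, sp21, sp22, sp28, sp29, sp30, sp33, sp39, sp41, sp42, sp45, sp52, sp54, sp59, sp70, sp71, sp8, sp9.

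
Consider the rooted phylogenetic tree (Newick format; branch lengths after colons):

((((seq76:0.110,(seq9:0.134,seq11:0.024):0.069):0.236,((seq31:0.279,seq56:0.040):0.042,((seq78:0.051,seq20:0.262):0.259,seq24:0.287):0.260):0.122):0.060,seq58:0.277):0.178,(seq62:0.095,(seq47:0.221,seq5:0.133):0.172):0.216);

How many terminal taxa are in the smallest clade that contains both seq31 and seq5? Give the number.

The MRCA of seq31 and seq5 is the root, so the clade is the entire tree.
That clade contains 12 terminal taxa: seq11, seq20, seq24, seq31, seq47, seq5, seq56, seq58, seq62, seq76, seq78, seq9.

12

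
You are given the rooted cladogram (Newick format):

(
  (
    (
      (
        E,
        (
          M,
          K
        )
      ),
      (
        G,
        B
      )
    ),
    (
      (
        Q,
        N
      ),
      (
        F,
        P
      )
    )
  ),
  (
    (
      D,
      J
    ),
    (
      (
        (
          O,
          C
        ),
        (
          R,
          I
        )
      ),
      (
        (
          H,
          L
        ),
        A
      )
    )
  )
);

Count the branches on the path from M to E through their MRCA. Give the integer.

The MRCA of M and E is the node subtending (E,(M,K)).
From M up to that node: 2 branches. From E up to the same node: 1 branch. Total: 2 + 1 = 3.

3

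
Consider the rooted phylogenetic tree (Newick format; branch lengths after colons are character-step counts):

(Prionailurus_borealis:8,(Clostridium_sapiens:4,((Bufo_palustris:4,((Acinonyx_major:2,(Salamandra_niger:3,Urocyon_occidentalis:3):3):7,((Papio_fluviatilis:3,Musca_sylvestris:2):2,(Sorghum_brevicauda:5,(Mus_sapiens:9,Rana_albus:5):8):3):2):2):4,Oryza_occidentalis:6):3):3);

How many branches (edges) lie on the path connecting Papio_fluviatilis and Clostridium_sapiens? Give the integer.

The MRCA of Papio_fluviatilis and Clostridium_sapiens is the node subtending (Clostridium_sapiens,((Bufo_palustris,((Acinonyx_major,(Salamandra_niger,Urocyon_occidentalis)),((Papio_fluviatilis,Musca_sylvestris),(Sorghum_brevicauda,(Mus_sapiens,Rana_albus))))),Oryza_occidentalis)).
From Papio_fluviatilis up to that node: 6 branches. From Clostridium_sapiens up to the same node: 1 branch. Total: 6 + 1 = 7.

7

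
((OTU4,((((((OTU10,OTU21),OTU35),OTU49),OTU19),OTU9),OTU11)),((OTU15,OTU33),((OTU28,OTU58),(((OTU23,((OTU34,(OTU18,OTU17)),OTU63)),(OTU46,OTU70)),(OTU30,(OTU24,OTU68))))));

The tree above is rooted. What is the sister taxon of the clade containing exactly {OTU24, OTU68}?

The clade containing exactly {OTU24, OTU68} attaches to the tree at the node subtending (OTU30,(OTU24,OTU68)).
The other lineage descending from that same node — the sister group — is the single tip OTU30.

OTU30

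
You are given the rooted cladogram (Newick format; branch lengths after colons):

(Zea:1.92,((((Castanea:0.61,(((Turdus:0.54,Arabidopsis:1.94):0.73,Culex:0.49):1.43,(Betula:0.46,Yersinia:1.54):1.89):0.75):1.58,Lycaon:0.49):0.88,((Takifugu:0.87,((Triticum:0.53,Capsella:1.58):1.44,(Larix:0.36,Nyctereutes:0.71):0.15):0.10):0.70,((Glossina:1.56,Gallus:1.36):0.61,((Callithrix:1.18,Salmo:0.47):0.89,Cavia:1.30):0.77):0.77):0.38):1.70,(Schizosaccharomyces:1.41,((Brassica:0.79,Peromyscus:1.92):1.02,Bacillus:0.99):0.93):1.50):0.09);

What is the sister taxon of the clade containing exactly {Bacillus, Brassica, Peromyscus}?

The clade containing exactly {Bacillus, Brassica, Peromyscus} attaches to the tree at the node subtending (Schizosaccharomyces,((Brassica,Peromyscus),Bacillus)).
The other lineage descending from that same node — the sister group — is the single tip Schizosaccharomyces.

Schizosaccharomyces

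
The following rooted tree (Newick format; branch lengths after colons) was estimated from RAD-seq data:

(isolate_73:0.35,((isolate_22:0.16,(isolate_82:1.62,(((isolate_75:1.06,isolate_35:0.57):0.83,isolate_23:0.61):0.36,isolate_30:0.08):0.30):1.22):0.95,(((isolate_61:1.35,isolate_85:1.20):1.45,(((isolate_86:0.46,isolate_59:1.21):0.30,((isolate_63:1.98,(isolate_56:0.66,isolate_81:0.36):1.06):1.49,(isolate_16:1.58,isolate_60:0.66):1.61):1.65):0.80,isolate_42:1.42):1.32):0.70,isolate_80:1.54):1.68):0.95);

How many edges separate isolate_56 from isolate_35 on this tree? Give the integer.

14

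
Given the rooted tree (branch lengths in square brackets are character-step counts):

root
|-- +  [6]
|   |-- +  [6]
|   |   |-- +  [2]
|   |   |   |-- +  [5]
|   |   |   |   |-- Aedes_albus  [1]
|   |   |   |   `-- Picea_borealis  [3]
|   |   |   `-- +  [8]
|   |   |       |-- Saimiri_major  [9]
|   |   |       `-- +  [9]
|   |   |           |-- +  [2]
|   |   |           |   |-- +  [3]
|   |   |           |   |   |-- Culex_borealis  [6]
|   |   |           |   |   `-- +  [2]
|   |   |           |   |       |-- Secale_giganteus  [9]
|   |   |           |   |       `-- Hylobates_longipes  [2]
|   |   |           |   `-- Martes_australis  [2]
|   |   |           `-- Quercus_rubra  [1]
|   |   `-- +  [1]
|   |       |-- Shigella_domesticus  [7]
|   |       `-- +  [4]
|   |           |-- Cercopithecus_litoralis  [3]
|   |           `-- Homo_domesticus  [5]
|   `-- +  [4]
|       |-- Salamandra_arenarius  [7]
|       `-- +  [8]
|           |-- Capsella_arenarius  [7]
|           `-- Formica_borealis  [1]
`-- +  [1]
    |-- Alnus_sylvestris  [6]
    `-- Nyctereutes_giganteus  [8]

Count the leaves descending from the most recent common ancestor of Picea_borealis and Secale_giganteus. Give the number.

8

The MRCA of Picea_borealis and Secale_giganteus is the node subtending ((Aedes_albus,Picea_borealis),(Saimiri_major,(((Culex_borealis,(Secale_giganteus,Hylobates_longipes)),Martes_australis),Quercus_rubra))).
That clade contains 8 terminal taxa: Aedes_albus, Culex_borealis, Hylobates_longipes, Martes_australis, Picea_borealis, Quercus_rubra, Saimiri_major, Secale_giganteus.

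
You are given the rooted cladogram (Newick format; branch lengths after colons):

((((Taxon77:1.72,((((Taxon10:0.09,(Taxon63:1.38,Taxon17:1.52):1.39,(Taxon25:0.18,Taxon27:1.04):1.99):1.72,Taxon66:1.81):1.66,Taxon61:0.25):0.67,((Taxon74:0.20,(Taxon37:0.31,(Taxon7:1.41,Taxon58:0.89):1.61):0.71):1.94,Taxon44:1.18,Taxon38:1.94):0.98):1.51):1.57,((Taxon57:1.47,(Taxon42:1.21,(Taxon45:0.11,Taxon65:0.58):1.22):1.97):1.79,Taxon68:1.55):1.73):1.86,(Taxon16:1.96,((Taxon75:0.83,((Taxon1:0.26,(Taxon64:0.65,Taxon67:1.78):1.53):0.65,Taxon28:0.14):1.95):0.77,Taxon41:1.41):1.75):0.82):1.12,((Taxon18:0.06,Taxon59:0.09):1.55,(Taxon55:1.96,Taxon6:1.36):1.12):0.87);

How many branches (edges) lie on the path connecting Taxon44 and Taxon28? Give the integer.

The MRCA of Taxon44 and Taxon28 is the node subtending (((Taxon77,((((Taxon10,(Taxon63,Taxon17),(Taxon25,Taxon27)),Taxon66),Taxon61),((Taxon74,(Taxon37,(Taxon7,Taxon58))),Taxon44,Taxon38))),((Taxon57,(Taxon42,(Taxon45,Taxon65))),Taxon68)),(Taxon16,((Taxon75,((Taxon1,(Taxon64,Taxon67)),Taxon28)),Taxon41))).
From Taxon44 up to that node: 5 branches. From Taxon28 up to the same node: 5 branches. Total: 5 + 5 = 10.

10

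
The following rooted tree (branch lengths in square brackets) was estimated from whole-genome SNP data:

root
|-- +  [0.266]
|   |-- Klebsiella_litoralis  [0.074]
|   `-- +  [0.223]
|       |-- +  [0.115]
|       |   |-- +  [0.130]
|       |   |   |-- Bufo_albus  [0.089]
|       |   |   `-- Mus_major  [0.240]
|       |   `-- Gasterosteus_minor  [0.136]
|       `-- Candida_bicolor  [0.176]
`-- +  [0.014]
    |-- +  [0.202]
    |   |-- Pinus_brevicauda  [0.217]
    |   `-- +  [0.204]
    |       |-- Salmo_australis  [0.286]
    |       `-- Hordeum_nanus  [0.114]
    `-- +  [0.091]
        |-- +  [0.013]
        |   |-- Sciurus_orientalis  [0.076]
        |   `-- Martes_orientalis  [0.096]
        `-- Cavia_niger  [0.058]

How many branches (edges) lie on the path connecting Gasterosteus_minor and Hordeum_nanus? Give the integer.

8

The MRCA of Gasterosteus_minor and Hordeum_nanus is the root of the tree.
From Gasterosteus_minor up to that node: 4 branches. From Hordeum_nanus up to the same node: 4 branches. Total: 4 + 4 = 8.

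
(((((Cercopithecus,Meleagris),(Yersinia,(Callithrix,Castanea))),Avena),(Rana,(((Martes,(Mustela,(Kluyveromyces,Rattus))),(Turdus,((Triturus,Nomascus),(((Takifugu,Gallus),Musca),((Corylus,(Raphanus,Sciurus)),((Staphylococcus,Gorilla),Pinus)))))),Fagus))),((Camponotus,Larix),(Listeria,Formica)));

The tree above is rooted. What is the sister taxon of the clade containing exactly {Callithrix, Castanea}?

Yersinia

The clade containing exactly {Callithrix, Castanea} attaches to the tree at the node subtending (Yersinia,(Callithrix,Castanea)).
The other lineage descending from that same node — the sister group — is the single tip Yersinia.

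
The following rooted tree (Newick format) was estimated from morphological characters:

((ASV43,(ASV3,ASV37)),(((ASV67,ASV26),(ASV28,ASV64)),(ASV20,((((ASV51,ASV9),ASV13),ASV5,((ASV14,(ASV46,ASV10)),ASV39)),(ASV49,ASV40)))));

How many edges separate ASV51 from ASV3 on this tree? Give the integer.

The MRCA of ASV51 and ASV3 is the root of the tree.
From ASV51 up to that node: 7 branches. From ASV3 up to the same node: 3 branches. Total: 7 + 3 = 10.

10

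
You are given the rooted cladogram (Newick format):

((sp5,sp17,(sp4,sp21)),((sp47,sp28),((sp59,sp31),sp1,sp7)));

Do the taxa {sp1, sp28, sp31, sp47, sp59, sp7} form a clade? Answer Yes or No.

The most recent common ancestor of these taxa subtends ((sp47,sp28),((sp59,sp31),sp1,sp7)).
That clade has exactly 6 tips — every listed taxon and nothing else — so the group is monophyletic.

Yes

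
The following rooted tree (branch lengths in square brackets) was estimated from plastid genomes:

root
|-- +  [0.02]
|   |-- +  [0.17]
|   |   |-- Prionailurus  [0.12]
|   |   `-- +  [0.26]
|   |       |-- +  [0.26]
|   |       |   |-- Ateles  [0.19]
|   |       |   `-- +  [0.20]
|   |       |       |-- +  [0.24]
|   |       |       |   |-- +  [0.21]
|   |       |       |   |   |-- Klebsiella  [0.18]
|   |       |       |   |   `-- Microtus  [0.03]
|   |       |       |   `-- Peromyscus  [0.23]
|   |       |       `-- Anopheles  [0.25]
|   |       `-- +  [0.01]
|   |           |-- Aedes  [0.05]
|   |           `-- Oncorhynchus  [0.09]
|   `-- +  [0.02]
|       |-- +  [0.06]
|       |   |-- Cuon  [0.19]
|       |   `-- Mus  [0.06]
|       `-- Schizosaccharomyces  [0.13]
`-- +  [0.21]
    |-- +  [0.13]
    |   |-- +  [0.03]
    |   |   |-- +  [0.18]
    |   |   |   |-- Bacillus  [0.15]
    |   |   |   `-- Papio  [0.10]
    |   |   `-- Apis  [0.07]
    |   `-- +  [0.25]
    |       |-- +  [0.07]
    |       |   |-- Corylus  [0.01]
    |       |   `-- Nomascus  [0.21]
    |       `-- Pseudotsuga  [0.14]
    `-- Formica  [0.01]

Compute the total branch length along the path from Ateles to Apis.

The path runs Ateles → … → MRCA → … → Apis; the MRCA is the root of the tree.
Branch lengths along that path: 0.19 + 0.26 + 0.26 + 0.17 + 0.02 + 0.21 + 0.13 + 0.03 + 0.07 = 1.34.

1.34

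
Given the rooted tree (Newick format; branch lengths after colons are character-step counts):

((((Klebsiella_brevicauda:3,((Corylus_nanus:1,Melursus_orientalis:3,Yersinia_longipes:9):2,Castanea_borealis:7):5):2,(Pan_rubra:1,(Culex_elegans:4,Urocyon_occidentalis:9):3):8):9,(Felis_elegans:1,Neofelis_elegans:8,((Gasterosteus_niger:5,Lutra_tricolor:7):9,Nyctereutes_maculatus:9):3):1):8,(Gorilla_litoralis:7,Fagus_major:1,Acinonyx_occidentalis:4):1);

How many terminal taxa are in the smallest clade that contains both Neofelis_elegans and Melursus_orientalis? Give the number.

The MRCA of Neofelis_elegans and Melursus_orientalis is the node subtending (((Klebsiella_brevicauda,((Corylus_nanus,Melursus_orientalis,Yersinia_longipes),Castanea_borealis)),(Pan_rubra,(Culex_elegans,Urocyon_occidentalis))),(Felis_elegans,Neofelis_elegans,((Gasterosteus_niger,Lutra_tricolor),Nyctereutes_maculatus))).
That clade contains 13 terminal taxa: Castanea_borealis, Corylus_nanus, Culex_elegans, Felis_elegans, Gasterosteus_niger, Klebsiella_brevicauda, Lutra_tricolor, Melursus_orientalis, Neofelis_elegans, Nyctereutes_maculatus, Pan_rubra, Urocyon_occidentalis, Yersinia_longipes.

13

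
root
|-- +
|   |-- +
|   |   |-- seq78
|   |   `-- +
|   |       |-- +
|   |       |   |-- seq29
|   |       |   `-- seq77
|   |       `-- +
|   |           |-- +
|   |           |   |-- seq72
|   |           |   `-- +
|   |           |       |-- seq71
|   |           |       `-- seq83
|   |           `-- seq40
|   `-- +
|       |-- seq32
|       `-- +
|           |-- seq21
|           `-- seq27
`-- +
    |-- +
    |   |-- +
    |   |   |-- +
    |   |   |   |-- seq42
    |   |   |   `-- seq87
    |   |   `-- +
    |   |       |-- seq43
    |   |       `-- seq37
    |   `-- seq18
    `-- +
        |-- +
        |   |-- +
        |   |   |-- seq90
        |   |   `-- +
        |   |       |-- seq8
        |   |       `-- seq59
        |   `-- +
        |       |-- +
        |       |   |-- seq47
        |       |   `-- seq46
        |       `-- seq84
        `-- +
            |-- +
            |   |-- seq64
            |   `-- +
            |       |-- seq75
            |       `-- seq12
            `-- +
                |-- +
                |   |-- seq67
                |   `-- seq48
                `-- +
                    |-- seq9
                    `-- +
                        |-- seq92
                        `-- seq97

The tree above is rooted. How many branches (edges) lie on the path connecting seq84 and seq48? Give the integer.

7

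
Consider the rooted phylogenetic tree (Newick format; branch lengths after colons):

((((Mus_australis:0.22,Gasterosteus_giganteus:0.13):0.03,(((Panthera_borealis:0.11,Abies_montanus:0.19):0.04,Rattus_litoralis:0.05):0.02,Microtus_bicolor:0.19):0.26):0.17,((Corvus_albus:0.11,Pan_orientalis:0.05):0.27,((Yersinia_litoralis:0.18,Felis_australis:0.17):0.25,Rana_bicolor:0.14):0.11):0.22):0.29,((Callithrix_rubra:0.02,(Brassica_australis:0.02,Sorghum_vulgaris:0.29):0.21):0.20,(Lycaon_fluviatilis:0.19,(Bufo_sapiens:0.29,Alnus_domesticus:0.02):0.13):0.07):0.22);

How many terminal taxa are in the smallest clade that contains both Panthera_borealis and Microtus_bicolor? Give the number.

4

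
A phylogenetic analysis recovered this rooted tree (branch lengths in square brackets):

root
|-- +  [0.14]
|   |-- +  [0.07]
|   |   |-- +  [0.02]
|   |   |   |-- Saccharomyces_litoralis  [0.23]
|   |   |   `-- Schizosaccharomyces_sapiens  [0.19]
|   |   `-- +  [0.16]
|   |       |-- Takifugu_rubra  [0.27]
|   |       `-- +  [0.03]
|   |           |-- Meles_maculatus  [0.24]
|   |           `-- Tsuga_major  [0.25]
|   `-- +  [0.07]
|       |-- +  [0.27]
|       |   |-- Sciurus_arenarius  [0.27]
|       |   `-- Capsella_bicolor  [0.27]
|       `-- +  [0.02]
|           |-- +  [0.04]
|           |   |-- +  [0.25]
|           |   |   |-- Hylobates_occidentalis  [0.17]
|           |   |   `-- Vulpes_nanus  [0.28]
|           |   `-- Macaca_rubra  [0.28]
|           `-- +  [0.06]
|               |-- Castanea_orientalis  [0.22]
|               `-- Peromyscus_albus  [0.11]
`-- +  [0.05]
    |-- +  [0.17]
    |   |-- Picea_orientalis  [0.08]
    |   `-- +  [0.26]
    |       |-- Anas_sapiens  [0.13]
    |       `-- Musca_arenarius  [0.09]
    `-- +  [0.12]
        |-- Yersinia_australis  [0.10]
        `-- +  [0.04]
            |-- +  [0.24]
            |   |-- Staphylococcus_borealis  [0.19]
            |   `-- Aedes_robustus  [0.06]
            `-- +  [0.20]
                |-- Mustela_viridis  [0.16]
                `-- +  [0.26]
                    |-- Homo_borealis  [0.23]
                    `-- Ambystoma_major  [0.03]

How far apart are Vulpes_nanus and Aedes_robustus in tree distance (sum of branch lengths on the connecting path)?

The path runs Vulpes_nanus → … → MRCA → … → Aedes_robustus; the MRCA is the root of the tree.
Branch lengths along that path: 0.28 + 0.25 + 0.04 + 0.02 + 0.07 + 0.14 + 0.05 + 0.12 + 0.04 + 0.24 + 0.06 = 1.31.

1.31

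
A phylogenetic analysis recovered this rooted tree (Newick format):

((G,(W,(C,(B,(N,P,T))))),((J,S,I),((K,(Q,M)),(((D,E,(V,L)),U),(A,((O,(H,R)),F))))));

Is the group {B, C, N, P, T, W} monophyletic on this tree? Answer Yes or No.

Yes

The most recent common ancestor of these taxa subtends (W,(C,(B,(N,P,T)))).
That clade has exactly 6 tips — every listed taxon and nothing else — so the group is monophyletic.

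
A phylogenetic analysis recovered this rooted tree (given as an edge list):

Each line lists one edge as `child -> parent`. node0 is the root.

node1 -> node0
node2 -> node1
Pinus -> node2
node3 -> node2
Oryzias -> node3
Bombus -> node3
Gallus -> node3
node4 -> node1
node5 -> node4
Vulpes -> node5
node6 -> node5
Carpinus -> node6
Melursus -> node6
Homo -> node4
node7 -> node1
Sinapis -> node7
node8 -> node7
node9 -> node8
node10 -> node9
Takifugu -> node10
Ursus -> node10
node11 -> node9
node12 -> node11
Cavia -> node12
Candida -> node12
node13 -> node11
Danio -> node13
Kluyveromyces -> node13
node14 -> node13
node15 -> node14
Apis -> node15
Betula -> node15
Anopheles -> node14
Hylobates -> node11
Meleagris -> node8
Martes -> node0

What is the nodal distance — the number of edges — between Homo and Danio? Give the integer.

8

The MRCA of Homo and Danio is the node subtending ((Pinus,(Oryzias,Bombus,Gallus)),((Vulpes,(Carpinus,Melursus)),Homo),(Sinapis,(((Takifugu,Ursus),((Cavia,Candida),(Danio,Kluyveromyces,((Apis,Betula),Anopheles)),Hylobates)),Meleagris))).
From Homo up to that node: 2 branches. From Danio up to the same node: 6 branches. Total: 2 + 6 = 8.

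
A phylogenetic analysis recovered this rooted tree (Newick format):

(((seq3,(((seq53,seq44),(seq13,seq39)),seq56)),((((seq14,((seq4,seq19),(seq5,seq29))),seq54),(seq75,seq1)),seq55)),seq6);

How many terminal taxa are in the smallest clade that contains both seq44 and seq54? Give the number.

15

The MRCA of seq44 and seq54 is the node subtending ((seq3,(((seq53,seq44),(seq13,seq39)),seq56)),((((seq14,((seq4,seq19),(seq5,seq29))),seq54),(seq75,seq1)),seq55)).
That clade contains 15 terminal taxa: seq1, seq13, seq14, seq19, seq29, seq3, seq39, seq4, seq44, seq5, seq53, seq54, seq55, seq56, seq75.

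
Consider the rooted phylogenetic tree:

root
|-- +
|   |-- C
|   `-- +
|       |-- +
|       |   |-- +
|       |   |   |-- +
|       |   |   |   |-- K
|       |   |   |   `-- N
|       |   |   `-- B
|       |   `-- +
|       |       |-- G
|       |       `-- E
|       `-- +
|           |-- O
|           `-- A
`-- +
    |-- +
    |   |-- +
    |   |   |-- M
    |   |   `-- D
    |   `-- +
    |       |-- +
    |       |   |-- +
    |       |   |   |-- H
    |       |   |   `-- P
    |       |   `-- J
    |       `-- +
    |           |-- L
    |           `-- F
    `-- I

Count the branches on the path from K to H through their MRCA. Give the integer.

12

The MRCA of K and H is the root of the tree.
From K up to that node: 6 branches. From H up to the same node: 6 branches. Total: 6 + 6 = 12.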